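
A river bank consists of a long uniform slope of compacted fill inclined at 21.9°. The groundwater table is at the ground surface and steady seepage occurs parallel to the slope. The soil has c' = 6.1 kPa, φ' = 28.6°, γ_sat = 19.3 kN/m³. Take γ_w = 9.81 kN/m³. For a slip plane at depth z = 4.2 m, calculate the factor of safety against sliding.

FS = 0.88

With seepage parallel to the slope and the water table at the surface, the effective normal stress on the slip plane uses the buoyant unit weight γ' = γ_sat − γ_w while the driving shear stress uses γ_sat:
FS = [c' + γ' z cos²β tanφ'] / [γ_sat z sinβ cosβ]
γ' = 19.3 − 9.81 = 9.49 kN/m³
Numerator = 6.1 + 9.49·4.2·cos²21.9°·tan28.6° = 6.1 + 9.49·4.2·0.8609·0.5452 = 24.808 kPa
Denominator = 19.3·4.2·sin21.9°·cos21.9° = 19.3·4.2·0.3730·0.9278 = 28.053 kPa
FS = 24.808 / 28.053 = 0.884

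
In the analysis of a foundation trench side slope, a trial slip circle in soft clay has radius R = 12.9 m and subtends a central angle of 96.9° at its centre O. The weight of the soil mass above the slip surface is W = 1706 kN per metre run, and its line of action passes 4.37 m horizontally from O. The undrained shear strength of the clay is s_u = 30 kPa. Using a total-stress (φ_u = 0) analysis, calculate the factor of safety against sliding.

Taking moments about the centre O, the resisting moment is provided by the undrained shear strength acting along the arc:
Arc length L_a = R·θ = 12.9·(96.9°·π/180) = 12.9·1.6912 = 21.82 m
M_R = s_u·L_a·R = 30·21.82·12.9 = 8443.1 kN·m/m
M_D = W·d = 1706·4.37 = 7455.2 kN·m/m
FS = M_R / M_D = 8443.1 / 7455.2 = 1.133

FS = 1.13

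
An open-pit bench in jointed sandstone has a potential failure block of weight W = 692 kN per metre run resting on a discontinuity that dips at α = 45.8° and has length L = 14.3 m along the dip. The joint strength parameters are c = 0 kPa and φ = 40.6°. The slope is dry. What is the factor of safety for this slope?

FS = 0.83

Resolving the block weight along and normal to the plane and applying the Mohr–Coulomb strength on the joint:
N' = W cosα = 692·cos45.8° = 482.4 kN/m
Driving force T = W sinα = 692·sin45.8° = 496.1 kN/m
Resisting force R = c·L + N'·tanφ = 0·14.3 + 482.4·tan40.6° = 0.0 + 413.5 = 413.5 kN/m
FS = R / T = 413.5 / 496.1 = 0.833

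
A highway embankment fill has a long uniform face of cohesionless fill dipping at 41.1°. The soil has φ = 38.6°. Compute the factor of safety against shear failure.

For a dry cohesionless infinite slope the factor of safety is FS = tanφ / tanβ.
FS = tan38.6° / tan41.1° = 0.7983 / 0.8724 = 0.915

FS = 0.92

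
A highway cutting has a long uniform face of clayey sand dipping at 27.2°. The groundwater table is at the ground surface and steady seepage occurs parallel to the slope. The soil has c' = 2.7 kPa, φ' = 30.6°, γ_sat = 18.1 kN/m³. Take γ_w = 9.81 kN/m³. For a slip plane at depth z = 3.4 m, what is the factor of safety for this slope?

FS = 0.63

With seepage parallel to the slope and the water table at the surface, the effective normal stress on the slip plane uses the buoyant unit weight γ' = γ_sat − γ_w while the driving shear stress uses γ_sat:
FS = [c' + γ' z cos²β tanφ'] / [γ_sat z sinβ cosβ]
γ' = 18.1 − 9.81 = 8.29 kN/m³
Numerator = 2.7 + 8.29·3.4·cos²27.2°·tan30.6° = 2.7 + 8.29·3.4·0.7911·0.5914 = 15.886 kPa
Denominator = 18.1·3.4·sin27.2°·cos27.2° = 18.1·3.4·0.4571·0.8894 = 25.019 kPa
FS = 15.886 / 25.019 = 0.635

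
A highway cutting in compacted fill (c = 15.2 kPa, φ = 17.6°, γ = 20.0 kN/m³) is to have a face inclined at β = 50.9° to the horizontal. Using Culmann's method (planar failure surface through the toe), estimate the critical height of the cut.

Culmann's analysis gives the critical failure plane at α_cr = (β + φ)/2 = (50.9 + 17.6)/2 = 34.2°, and the critical height
H_c = (4c/γ) · sinβ cosφ / [1 − cos(β − φ)]
    = (4·15.2/20.0) · sin50.9°·cos17.6° / [1 − cos(33.3°)]
    = 3.040 · 0.7760·0.9532 / [1 − 0.8358]
    = 3.040 · 0.7397 / 0.1642
    = 13.70 m

H_c = 13.70 m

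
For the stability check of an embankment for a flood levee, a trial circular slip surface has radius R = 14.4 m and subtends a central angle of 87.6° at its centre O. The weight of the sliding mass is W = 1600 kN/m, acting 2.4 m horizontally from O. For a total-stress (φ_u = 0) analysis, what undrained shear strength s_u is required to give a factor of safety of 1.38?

FS = s_u·L_a·R / (W·d), so s_u = FS·W·d / (L_a·R).
Arc length L_a = R·θ = 14.4·(87.6°·π/180) = 14.4·1.5289 = 22.02 m
s_u = 1.38·1600·2.4 / (22.02·14.4) = 5299.2 / 317.03 = 16.71 kPa

s_u = 16.7 kPa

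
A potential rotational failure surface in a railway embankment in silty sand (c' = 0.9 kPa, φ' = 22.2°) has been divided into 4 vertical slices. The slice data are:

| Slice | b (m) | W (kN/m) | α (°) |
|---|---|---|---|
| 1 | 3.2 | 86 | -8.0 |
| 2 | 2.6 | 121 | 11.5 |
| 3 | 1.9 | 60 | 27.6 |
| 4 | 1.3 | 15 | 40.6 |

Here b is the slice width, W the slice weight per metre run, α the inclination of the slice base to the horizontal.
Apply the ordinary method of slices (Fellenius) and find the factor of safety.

FS = 2.38

Ordinary method of slices: FS = Σ[c'·Δl_i + (W_i cosα_i)·tanφ'] / Σ W_i sinα_i, with Δl_i = b_i / cosα_i.
Slice 1: Δl = 3.2/cos(-8.0°) = 3.231 m; N'_1 = 86·cos(-8.0°) = 85.2; c'Δl = 2.91; W sinα = -12.0
Slice 2: Δl = 2.6/cos11.5° = 2.653 m; N'_2 = 121·cos11.5° = 118.6; c'Δl = 2.39; W sinα = 24.1
Slice 3: Δl = 1.9/cos27.6° = 2.144 m; N'_3 = 60·cos27.6° = 53.2; c'Δl = 1.93; W sinα = 27.8
Slice 4: Δl = 1.3/cos40.6° = 1.712 m; N'_4 = 15·cos40.6° = 11.4; c'Δl = 1.54; W sinα = 9.8
Σc'Δl = 8.8 kN/m; ΣN' = 268.3 kN/m; ΣW sinα = 49.7 kN/m
Resisting = 8.8 + 268.3·tan22.2° = 8.8 + 109.5 = 118.3 kN/m
FS = 118.3 / 49.7 = 2.379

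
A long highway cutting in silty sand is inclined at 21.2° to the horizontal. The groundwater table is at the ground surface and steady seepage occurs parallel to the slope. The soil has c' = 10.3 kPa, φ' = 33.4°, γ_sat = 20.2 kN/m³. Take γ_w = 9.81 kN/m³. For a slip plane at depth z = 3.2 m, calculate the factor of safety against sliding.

With seepage parallel to the slope and the water table at the surface, the effective normal stress on the slip plane uses the buoyant unit weight γ' = γ_sat − γ_w while the driving shear stress uses γ_sat:
FS = [c' + γ' z cos²β tanφ'] / [γ_sat z sinβ cosβ]
γ' = 20.2 − 9.81 = 10.39 kN/m³
Numerator = 10.3 + 10.39·3.2·cos²21.2°·tan33.4° = 10.3 + 10.39·3.2·0.8692·0.6594 = 29.356 kPa
Denominator = 20.2·3.2·sin21.2°·cos21.2° = 20.2·3.2·0.3616·0.9323 = 21.793 kPa
FS = 29.356 / 21.793 = 1.347

FS = 1.35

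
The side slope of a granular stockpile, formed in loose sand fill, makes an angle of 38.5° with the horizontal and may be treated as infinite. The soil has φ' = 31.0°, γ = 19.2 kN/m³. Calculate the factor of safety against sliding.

FS = 0.76

For a dry cohesionless infinite slope the factor of safety is FS = tanφ' / tanβ.
FS = tan31.0° / tan38.5° = 0.6009 / 0.7954 = 0.755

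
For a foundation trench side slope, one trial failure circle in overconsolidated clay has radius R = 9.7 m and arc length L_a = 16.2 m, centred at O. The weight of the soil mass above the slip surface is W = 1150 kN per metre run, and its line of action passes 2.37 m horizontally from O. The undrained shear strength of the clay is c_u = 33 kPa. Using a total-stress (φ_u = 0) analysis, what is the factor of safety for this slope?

FS = 1.90

Taking moments about the centre O, the resisting moment is provided by the undrained shear strength acting along the arc:
M_R = c_u·L_a·R = 33·16.20·9.7 = 5185.6 kN·m/m
M_D = W·d = 1150·2.37 = 2725.5 kN·m/m
FS = M_R / M_D = 5185.6 / 2725.5 = 1.903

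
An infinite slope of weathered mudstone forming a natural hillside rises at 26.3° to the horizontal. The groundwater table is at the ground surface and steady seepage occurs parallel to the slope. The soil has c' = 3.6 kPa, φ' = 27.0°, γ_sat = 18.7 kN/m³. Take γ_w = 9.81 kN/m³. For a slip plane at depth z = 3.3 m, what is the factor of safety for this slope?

FS = 0.64

With seepage parallel to the slope and the water table at the surface, the effective normal stress on the slip plane uses the buoyant unit weight γ' = γ_sat − γ_w while the driving shear stress uses γ_sat:
FS = [c' + γ' z cos²β tanφ'] / [γ_sat z sinβ cosβ]
γ' = 18.7 − 9.81 = 8.89 kN/m³
Numerator = 3.6 + 8.89·3.3·cos²26.3°·tan27.0° = 3.6 + 8.89·3.3·0.8037·0.5095 = 15.613 kPa
Denominator = 18.7·3.3·sin26.3°·cos26.3° = 18.7·3.3·0.4431·0.8965 = 24.512 kPa
FS = 15.613 / 24.512 = 0.637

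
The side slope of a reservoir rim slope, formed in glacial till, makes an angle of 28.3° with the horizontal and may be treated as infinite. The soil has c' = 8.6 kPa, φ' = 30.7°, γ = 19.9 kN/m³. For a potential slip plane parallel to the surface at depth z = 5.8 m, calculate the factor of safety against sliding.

For an infinite slope with a slip plane parallel to the surface (no pore pressure): FS = [c' + γz cos²β tanφ'] / [γz sinβ cosβ].
γz = 19.9·5.8 = 115.42 kN/m²
Numerator = 8.6 + 115.42·cos²28.3°·tan30.7° = 8.6 + 115.42·0.7752·0.5938 = 61.728 kPa
Denominator = 115.42·sin28.3°·cos28.3° = 115.42·0.4741·0.8805 = 48.179 kPa
FS = 61.728 / 48.179 = 1.281

FS = 1.28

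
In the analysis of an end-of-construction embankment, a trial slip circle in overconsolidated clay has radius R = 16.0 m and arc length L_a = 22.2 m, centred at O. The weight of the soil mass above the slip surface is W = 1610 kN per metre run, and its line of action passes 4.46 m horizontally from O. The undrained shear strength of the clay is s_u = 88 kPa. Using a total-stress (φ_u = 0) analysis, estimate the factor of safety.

FS = 4.35

Taking moments about the centre O, the resisting moment is provided by the undrained shear strength acting along the arc:
M_R = s_u·L_a·R = 88·22.20·16.0 = 31257.6 kN·m/m
M_D = W·d = 1610·4.46 = 7180.6 kN·m/m
FS = M_R / M_D = 31257.6 / 7180.6 = 4.353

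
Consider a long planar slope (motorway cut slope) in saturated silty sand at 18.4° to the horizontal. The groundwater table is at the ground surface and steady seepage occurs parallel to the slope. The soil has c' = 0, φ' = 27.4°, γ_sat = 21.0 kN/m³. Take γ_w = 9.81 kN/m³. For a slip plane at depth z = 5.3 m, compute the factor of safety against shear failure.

FS = 0.83

With seepage parallel to the slope and the water table at the surface, the effective normal stress on the slip plane uses the buoyant unit weight γ' = γ_sat − γ_w while the driving shear stress uses γ_sat:
FS = [c' + γ' z cos²β tanφ'] / [γ_sat z sinβ cosβ]
(For c' = 0 this reduces to FS = (γ'/γ_sat)·tanφ'/tanβ.)
γ' = 21.0 − 9.81 = 11.19 kN/m³
Numerator = 0.0 + 11.19·5.3·cos²18.4°·tan27.4° = 0.0 + 11.19·5.3·0.9004·0.5184 = 27.679 kPa
Denominator = 21.0·5.3·sin18.4°·cos18.4° = 21.0·5.3·0.3156·0.9489 = 33.336 kPa
FS = 27.679 / 33.336 = 0.830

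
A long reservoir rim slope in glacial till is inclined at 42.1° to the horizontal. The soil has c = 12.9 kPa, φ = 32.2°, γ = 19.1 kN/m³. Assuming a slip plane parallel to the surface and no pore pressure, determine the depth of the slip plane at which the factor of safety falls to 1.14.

z = 3.06 m

Setting FS = 1.14 in FS = [c + γz cos²β tanφ] / [γz sinβ cosβ] and solving for z:
z = c / [γ cosβ (FS·sinβ − cosβ·tanφ)]
  = 12.9 / [19.1·cos42.1°·(1.14·sin42.1° − cos42.1°·tan32.2°)]
  = 12.9 / [19.1·0.7420·(1.14·0.6704 − 0.7420·0.6297)]
  = 12.9 / 4.2096 = 3.064 m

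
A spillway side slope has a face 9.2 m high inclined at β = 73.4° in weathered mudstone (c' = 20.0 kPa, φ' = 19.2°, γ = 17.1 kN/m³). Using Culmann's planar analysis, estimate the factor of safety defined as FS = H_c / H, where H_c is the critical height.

FS = 1.11

H_c = (4c'/γ) · sinβ cosφ' / [1 − cos(β − φ')]
    = (4·20.0/17.1) · sin73.4°·cos19.2° / [1 − cos54.2°]
    = 4.678 · 0.9050 / 0.4150 = 10.20 m
FS = H_c / H = 10.20 / 9.2 = 1.109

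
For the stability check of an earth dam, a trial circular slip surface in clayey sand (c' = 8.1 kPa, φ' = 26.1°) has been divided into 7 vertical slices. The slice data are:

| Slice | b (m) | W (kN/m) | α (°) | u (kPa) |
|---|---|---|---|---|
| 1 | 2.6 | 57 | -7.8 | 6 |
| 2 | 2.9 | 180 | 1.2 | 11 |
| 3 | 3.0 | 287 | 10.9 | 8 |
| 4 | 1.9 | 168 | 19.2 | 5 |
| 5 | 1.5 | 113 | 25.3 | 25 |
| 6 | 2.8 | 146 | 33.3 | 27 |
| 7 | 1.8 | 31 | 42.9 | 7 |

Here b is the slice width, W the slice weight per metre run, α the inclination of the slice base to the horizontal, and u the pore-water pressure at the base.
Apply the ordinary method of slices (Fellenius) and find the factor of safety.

FS = 1.90

Ordinary method of slices: FS = Σ[c'·Δl_i + (W_i cosα_i − u_i·Δl_i)·tanφ'] / Σ W_i sinα_i, with Δl_i = b_i / cosα_i.
Slice 1: Δl = 2.6/cos(-7.8°) = 2.624 m; N'_1 = 57·cos(-7.8°) − 6·2.624 = 40.7; c'Δl = 21.26; W sinα = -7.7
Slice 2: Δl = 2.9/cos1.2° = 2.901 m; N'_2 = 180·cos1.2° − 11·2.901 = 148.1; c'Δl = 23.50; W sinα = 3.8
Slice 3: Δl = 3.0/cos10.9° = 3.055 m; N'_3 = 287·cos10.9° − 8·3.055 = 257.4; c'Δl = 24.75; W sinα = 54.3
Slice 4: Δl = 1.9/cos19.2° = 2.012 m; N'_4 = 168·cos19.2° − 5·2.012 = 148.6; c'Δl = 16.30; W sinα = 55.2
Slice 5: Δl = 1.5/cos25.3° = 1.659 m; N'_5 = 113·cos25.3° − 25·1.659 = 60.7; c'Δl = 13.44; W sinα = 48.3
Slice 6: Δl = 2.8/cos33.3° = 3.350 m; N'_6 = 146·cos33.3° − 27·3.350 = 31.6; c'Δl = 27.14; W sinα = 80.2
Slice 7: Δl = 1.8/cos42.9° = 2.457 m; N'_7 = 31·cos42.9° − 7·2.457 = 5.5; c'Δl = 19.90; W sinα = 21.1
Σc'Δl = 146.3 kN/m; ΣN' = 692.5 kN/m; ΣW sinα = 255.1 kN/m
Resisting = 146.3 + 692.5·tan26.1° = 146.3 + 339.3 = 485.5 kN/m
FS = 485.5 / 255.1 = 1.903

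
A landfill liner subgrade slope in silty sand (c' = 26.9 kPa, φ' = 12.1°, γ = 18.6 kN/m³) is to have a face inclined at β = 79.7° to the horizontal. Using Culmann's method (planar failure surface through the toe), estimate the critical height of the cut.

H_c = 8.99 m

Culmann's analysis gives the critical failure plane at α_cr = (β + φ')/2 = (79.7 + 12.1)/2 = 45.9°, and the critical height
H_c = (4c'/γ) · sinβ cosφ' / [1 − cos(β − φ')]
    = (4·26.9/18.6) · sin79.7°·cos12.1° / [1 − cos(67.6°)]
    = 5.785 · 0.9839·0.9778 / [1 − 0.3811]
    = 5.785 · 0.9620 / 0.6189
    = 8.99 m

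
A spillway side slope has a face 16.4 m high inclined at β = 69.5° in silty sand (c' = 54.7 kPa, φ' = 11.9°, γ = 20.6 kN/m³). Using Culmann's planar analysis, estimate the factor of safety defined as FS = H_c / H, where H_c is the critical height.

FS = 1.28

H_c = (4c'/γ) · sinβ cosφ' / [1 − cos(β − φ')]
    = (4·54.7/20.6) · sin69.5°·cos11.9° / [1 − cos57.6°]
    = 10.621 · 0.9165 / 0.4642 = 20.97 m
FS = H_c / H = 20.97 / 16.4 = 1.279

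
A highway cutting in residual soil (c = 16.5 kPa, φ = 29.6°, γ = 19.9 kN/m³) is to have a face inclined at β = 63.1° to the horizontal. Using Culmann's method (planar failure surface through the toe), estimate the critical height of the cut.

Culmann's analysis gives the critical failure plane at α_cr = (β + φ)/2 = (63.1 + 29.6)/2 = 46.4°, and the critical height
H_c = (4c/γ) · sinβ cosφ / [1 − cos(β − φ)]
    = (4·16.5/19.9) · sin63.1°·cos29.6° / [1 − cos(33.5°)]
    = 3.317 · 0.8918·0.8695 / [1 − 0.8339]
    = 3.317 · 0.7754 / 0.1661
    = 15.48 m

H_c = 15.48 m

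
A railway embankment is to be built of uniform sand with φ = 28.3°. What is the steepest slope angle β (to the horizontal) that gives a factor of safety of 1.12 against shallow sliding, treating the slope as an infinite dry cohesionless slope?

β = 25.7°

For an infinite dry cohesionless slope FS = tanφ/tanβ, so tanβ = tanφ / FS.
tanβ = tan28.3° / 1.12 = 0.5384 / 1.12 = 0.4808
β = arctan(0.4808) = 25.68°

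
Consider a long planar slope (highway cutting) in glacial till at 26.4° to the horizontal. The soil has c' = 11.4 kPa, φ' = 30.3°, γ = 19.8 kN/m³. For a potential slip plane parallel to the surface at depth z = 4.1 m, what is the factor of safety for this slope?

FS = 1.53

For an infinite slope with a slip plane parallel to the surface (no pore pressure): FS = [c' + γz cos²β tanφ'] / [γz sinβ cosβ].
γz = 19.8·4.1 = 81.18 kN/m²
Numerator = 11.4 + 81.18·cos²26.4°·tan30.3° = 11.4 + 81.18·0.8023·0.5844 = 49.459 kPa
Denominator = 81.18·sin26.4°·cos26.4° = 81.18·0.4446·0.8957 = 32.331 kPa
FS = 49.459 / 32.331 = 1.530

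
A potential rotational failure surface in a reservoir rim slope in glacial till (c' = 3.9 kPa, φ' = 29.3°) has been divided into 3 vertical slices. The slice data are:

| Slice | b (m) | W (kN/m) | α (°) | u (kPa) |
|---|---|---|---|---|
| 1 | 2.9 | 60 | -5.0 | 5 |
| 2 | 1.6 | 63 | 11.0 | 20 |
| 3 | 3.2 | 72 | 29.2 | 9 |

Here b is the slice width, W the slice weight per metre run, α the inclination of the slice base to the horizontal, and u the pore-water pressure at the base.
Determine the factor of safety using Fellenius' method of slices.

FS = 2.16

Ordinary method of slices: FS = Σ[c'·Δl_i + (W_i cosα_i − u_i·Δl_i)·tanφ'] / Σ W_i sinα_i, with Δl_i = b_i / cosα_i.
Slice 1: Δl = 2.9/cos(-5.0°) = 2.911 m; N'_1 = 60·cos(-5.0°) − 5·2.911 = 45.2; c'Δl = 11.35; W sinα = -5.2
Slice 2: Δl = 1.6/cos11.0° = 1.630 m; N'_2 = 63·cos11.0° − 20·1.630 = 29.2; c'Δl = 6.36; W sinα = 12.0
Slice 3: Δl = 3.2/cos29.2° = 3.666 m; N'_3 = 72·cos29.2° − 9·3.666 = 29.9; c'Δl = 14.30; W sinα = 35.1
Σc'Δl = 32.0 kN/m; ΣN' = 104.3 kN/m; ΣW sinα = 41.9 kN/m
Resisting = 32.0 + 104.3·tan29.3° = 32.0 + 58.5 = 90.5 kN/m
FS = 90.5 / 41.9 = 2.160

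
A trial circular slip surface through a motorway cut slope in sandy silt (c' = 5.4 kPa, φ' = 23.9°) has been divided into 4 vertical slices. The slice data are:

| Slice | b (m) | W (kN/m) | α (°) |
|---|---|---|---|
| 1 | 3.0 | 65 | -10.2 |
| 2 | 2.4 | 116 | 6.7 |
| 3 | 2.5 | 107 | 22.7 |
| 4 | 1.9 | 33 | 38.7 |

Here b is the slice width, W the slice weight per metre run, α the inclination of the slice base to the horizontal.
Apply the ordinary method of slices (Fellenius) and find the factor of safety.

FS = 3.00

Ordinary method of slices: FS = Σ[c'·Δl_i + (W_i cosα_i)·tanφ'] / Σ W_i sinα_i, with Δl_i = b_i / cosα_i.
Slice 1: Δl = 3.0/cos(-10.2°) = 3.048 m; N'_1 = 65·cos(-10.2°) = 64.0; c'Δl = 16.46; W sinα = -11.5
Slice 2: Δl = 2.4/cos6.7° = 2.417 m; N'_2 = 116·cos6.7° = 115.2; c'Δl = 13.05; W sinα = 13.5
Slice 3: Δl = 2.5/cos22.7° = 2.710 m; N'_3 = 107·cos22.7° = 98.7; c'Δl = 14.63; W sinα = 41.3
Slice 4: Δl = 1.9/cos38.7° = 2.435 m; N'_4 = 33·cos38.7° = 25.8; c'Δl = 13.15; W sinα = 20.6
Σc'Δl = 57.3 kN/m; ΣN' = 303.6 kN/m; ΣW sinα = 63.9 kN/m
Resisting = 57.3 + 303.6·tan23.9° = 57.3 + 134.6 = 191.8 kN/m
FS = 191.8 / 63.9 = 3.000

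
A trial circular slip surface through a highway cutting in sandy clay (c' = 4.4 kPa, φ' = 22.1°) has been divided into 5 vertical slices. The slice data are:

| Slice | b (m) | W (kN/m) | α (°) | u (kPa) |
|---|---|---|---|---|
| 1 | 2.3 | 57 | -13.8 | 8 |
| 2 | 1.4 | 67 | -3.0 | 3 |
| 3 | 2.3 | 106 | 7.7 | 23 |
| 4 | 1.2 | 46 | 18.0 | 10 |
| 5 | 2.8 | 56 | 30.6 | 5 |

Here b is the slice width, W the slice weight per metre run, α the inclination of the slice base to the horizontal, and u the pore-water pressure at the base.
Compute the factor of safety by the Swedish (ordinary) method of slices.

FS = 3.35

Ordinary method of slices: FS = Σ[c'·Δl_i + (W_i cosα_i − u_i·Δl_i)·tanφ'] / Σ W_i sinα_i, with Δl_i = b_i / cosα_i.
Slice 1: Δl = 2.3/cos(-13.8°) = 2.368 m; N'_1 = 57·cos(-13.8°) − 8·2.368 = 36.4; c'Δl = 10.42; W sinα = -13.6
Slice 2: Δl = 1.4/cos(-3.0°) = 1.402 m; N'_2 = 67·cos(-3.0°) − 3·1.402 = 62.7; c'Δl = 6.17; W sinα = -3.5
Slice 3: Δl = 2.3/cos7.7° = 2.321 m; N'_3 = 106·cos7.7° − 23·2.321 = 51.7; c'Δl = 10.21; W sinα = 14.2
Slice 4: Δl = 1.2/cos18.0° = 1.262 m; N'_4 = 46·cos18.0° − 10·1.262 = 31.1; c'Δl = 5.55; W sinα = 14.2
Slice 5: Δl = 2.8/cos30.6° = 3.253 m; N'_5 = 56·cos30.6° − 5·3.253 = 31.9; c'Δl = 14.31; W sinα = 28.5
Σc'Δl = 46.7 kN/m; ΣN' = 213.8 kN/m; ΣW sinα = 39.8 kN/m
Resisting = 46.7 + 213.8·tan22.1° = 46.7 + 86.8 = 133.5 kN/m
FS = 133.5 / 39.8 = 3.352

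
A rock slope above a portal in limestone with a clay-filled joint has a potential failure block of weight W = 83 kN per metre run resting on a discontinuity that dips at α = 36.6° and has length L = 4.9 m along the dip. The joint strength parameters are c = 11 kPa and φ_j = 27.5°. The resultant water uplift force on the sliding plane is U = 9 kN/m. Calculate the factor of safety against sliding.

Resolving the block weight along and normal to the plane and applying the Mohr–Coulomb strength on the joint:
N' = W cosα − U = 83·cos36.6° − 9 = 57.6 kN/m
Driving force T = W sinα = 83·sin36.6° = 49.5 kN/m
Resisting force R = c·L + N'·tanφ_j = 11·4.9 + 57.6·tan27.5° = 53.9 + 30.0 = 83.9 kN/m
FS = R / T = 83.9 / 49.5 = 1.695

FS = 1.70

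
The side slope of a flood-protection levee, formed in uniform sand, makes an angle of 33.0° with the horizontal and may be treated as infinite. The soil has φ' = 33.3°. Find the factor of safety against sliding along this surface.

FS = 1.01

For a dry cohesionless infinite slope the factor of safety is FS = tanφ' / tanβ.
FS = tan33.3° / tan33.0° = 0.6569 / 0.6494 = 1.012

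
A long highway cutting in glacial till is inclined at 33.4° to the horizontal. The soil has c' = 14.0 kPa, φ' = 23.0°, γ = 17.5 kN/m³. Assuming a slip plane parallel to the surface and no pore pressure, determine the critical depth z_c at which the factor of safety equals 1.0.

Setting FS = 1.00 in FS = [c' + γz cos²β tanφ'] / [γz sinβ cosβ] and solving for z:
z = c' / [γ cosβ (FS·sinβ − cosβ·tanφ')]
  = 14.0 / [17.5·cos33.4°·(1.00·sin33.4° − cos33.4°·tan23.0°)]
  = 14.0 / [17.5·0.8348·(1.00·0.5505 − 0.8348·0.4245)]
  = 14.0 / 2.8651 = 4.886 m

z_c = 4.89 m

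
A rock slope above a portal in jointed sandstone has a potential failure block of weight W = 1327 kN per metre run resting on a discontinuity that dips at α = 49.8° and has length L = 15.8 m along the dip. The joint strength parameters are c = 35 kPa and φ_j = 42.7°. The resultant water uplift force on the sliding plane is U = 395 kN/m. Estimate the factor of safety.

FS = 0.97

Resolving the block weight along and normal to the plane and applying the Mohr–Coulomb strength on the joint:
N' = W cosα − U = 1327·cos49.8° − 395 = 461.5 kN/m
Driving force T = W sinα = 1327·sin49.8° = 1013.6 kN/m
Resisting force R = c·L + N'·tanφ_j = 35·15.8 + 461.5·tan42.7° = 553.0 + 425.9 = 978.9 kN/m
FS = R / T = 978.9 / 1013.6 = 0.966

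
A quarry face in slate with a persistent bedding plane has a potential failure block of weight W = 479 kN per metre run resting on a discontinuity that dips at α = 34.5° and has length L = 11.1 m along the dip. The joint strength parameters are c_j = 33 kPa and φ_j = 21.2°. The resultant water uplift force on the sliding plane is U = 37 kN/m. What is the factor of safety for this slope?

Resolving the block weight along and normal to the plane and applying the Mohr–Coulomb strength on the joint:
N' = W cosα − U = 479·cos34.5° − 37 = 357.8 kN/m
Driving force T = W sinα = 479·sin34.5° = 271.3 kN/m
Resisting force R = c_j·L + N'·tanφ_j = 33·11.1 + 357.8·tan21.2° = 366.3 + 138.8 = 505.1 kN/m
FS = R / T = 505.1 / 271.3 = 1.862

FS = 1.86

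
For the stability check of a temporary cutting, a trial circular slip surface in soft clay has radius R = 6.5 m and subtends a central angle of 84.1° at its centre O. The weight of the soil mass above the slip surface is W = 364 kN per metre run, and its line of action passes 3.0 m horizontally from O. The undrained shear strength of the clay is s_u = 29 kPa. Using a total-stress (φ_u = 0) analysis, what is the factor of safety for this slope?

Taking moments about the centre O, the resisting moment is provided by the undrained shear strength acting along the arc:
Arc length L_a = R·θ = 6.5·(84.1°·π/180) = 6.5·1.4678 = 9.54 m
M_R = s_u·L_a·R = 29·9.54·6.5 = 1798.4 kN·m/m
M_D = W·d = 364·3.0 = 1092.0 kN·m/m
FS = M_R / M_D = 1798.4 / 1092.0 = 1.647

FS = 1.65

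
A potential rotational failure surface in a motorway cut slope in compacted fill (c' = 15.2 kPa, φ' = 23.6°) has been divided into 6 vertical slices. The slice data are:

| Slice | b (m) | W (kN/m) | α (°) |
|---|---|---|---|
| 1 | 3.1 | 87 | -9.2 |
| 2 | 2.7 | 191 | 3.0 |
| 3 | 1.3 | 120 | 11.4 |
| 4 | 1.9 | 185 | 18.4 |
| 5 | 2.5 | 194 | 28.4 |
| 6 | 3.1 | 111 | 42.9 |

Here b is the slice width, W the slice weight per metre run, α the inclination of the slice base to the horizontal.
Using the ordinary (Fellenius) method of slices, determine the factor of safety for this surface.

Ordinary method of slices: FS = Σ[c'·Δl_i + (W_i cosα_i)·tanφ'] / Σ W_i sinα_i, with Δl_i = b_i / cosα_i.
Slice 1: Δl = 3.1/cos(-9.2°) = 3.140 m; N'_1 = 87·cos(-9.2°) = 85.9; c'Δl = 47.73; W sinα = -13.9
Slice 2: Δl = 2.7/cos3.0° = 2.704 m; N'_2 = 191·cos3.0° = 190.7; c'Δl = 41.10; W sinα = 10.0
Slice 3: Δl = 1.3/cos11.4° = 1.326 m; N'_3 = 120·cos11.4° = 117.6; c'Δl = 20.16; W sinα = 23.7
Slice 4: Δl = 1.9/cos18.4° = 2.002 m; N'_4 = 185·cos18.4° = 175.5; c'Δl = 30.44; W sinα = 58.4
Slice 5: Δl = 2.5/cos28.4° = 2.842 m; N'_5 = 194·cos28.4° = 170.7; c'Δl = 43.20; W sinα = 92.3
Slice 6: Δl = 3.1/cos42.9° = 4.232 m; N'_6 = 111·cos42.9° = 81.3; c'Δl = 64.32; W sinα = 75.6
Σc'Δl = 246.9 kN/m; ΣN' = 821.8 kN/m; ΣW sinα = 246.0 kN/m
Resisting = 246.9 + 821.8·tan23.6° = 246.9 + 359.0 = 606.0 kN/m
FS = 606.0 / 246.0 = 2.463

FS = 2.46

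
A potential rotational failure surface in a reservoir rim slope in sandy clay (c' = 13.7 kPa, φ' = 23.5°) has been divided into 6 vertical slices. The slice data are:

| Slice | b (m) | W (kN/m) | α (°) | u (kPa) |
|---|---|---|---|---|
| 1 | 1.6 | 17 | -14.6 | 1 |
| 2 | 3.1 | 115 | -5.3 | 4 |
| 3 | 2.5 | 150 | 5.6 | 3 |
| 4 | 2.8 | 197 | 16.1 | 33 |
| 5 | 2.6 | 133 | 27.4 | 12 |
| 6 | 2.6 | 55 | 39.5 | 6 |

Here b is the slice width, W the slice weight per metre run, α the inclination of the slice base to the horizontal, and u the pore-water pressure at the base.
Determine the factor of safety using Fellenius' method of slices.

FS = 2.82

Ordinary method of slices: FS = Σ[c'·Δl_i + (W_i cosα_i − u_i·Δl_i)·tanφ'] / Σ W_i sinα_i, with Δl_i = b_i / cosα_i.
Slice 1: Δl = 1.6/cos(-14.6°) = 1.653 m; N'_1 = 17·cos(-14.6°) − 1·1.653 = 14.8; c'Δl = 22.65; W sinα = -4.3
Slice 2: Δl = 3.1/cos(-5.3°) = 3.113 m; N'_2 = 115·cos(-5.3°) − 4·3.113 = 102.1; c'Δl = 42.65; W sinα = -10.6
Slice 3: Δl = 2.5/cos5.6° = 2.512 m; N'_3 = 150·cos5.6° − 3·2.512 = 141.7; c'Δl = 34.41; W sinα = 14.6
Slice 4: Δl = 2.8/cos16.1° = 2.914 m; N'_4 = 197·cos16.1° − 33·2.914 = 93.1; c'Δl = 39.93; W sinα = 54.6
Slice 5: Δl = 2.6/cos27.4° = 2.929 m; N'_5 = 133·cos27.4° − 12·2.929 = 82.9; c'Δl = 40.12; W sinα = 61.2
Slice 6: Δl = 2.6/cos39.5° = 3.370 m; N'_6 = 55·cos39.5° − 6·3.370 = 22.2; c'Δl = 46.16; W sinα = 35.0
Σc'Δl = 225.9 kN/m; ΣN' = 456.9 kN/m; ΣW sinα = 150.6 kN/m
Resisting = 225.9 + 456.9·tan23.5° = 225.9 + 198.6 = 424.6 kN/m
FS = 424.6 / 150.6 = 2.820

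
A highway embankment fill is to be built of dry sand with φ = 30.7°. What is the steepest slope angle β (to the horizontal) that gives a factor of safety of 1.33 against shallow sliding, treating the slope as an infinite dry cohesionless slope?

For an infinite dry cohesionless slope FS = tanφ/tanβ, so tanβ = tanφ / FS.
tanβ = tan30.7° / 1.33 = 0.5938 / 1.33 = 0.4464
β = arctan(0.4464) = 24.06°

β = 24.1°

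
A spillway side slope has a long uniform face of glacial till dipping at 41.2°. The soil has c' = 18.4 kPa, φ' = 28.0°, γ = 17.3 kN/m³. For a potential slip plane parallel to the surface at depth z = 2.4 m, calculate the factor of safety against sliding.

FS = 1.50

For an infinite slope with a slip plane parallel to the surface (no pore pressure): FS = [c' + γz cos²β tanφ'] / [γz sinβ cosβ].
γz = 17.3·2.4 = 41.52 kN/m²
Numerator = 18.4 + 41.52·cos²41.2°·tan28.0° = 18.4 + 41.52·0.5661·0.5317 = 30.898 kPa
Denominator = 41.52·sin41.2°·cos41.2° = 41.52·0.6587·0.7524 = 20.578 kPa
FS = 30.898 / 20.578 = 1.502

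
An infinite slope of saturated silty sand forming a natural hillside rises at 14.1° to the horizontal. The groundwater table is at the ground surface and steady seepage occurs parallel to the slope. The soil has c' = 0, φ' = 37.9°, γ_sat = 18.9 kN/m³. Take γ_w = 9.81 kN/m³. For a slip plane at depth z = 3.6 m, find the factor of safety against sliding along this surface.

FS = 1.49

With seepage parallel to the slope and the water table at the surface, the effective normal stress on the slip plane uses the buoyant unit weight γ' = γ_sat − γ_w while the driving shear stress uses γ_sat:
FS = [c' + γ' z cos²β tanφ'] / [γ_sat z sinβ cosβ]
(For c' = 0 this reduces to FS = (γ'/γ_sat)·tanφ'/tanβ.)
γ' = 18.9 − 9.81 = 9.09 kN/m³
Numerator = 0.0 + 9.09·3.6·cos²14.1°·tan37.9° = 0.0 + 9.09·3.6·0.9407·0.7785 = 23.963 kPa
Denominator = 18.9·3.6·sin14.1°·cos14.1° = 18.9·3.6·0.2436·0.9699 = 16.076 kPa
FS = 23.963 / 16.076 = 1.491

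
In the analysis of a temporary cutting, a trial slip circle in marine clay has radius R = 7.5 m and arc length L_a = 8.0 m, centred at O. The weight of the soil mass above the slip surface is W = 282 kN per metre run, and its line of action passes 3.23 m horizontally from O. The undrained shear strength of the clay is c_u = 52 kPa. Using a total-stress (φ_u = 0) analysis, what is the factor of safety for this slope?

Taking moments about the centre O, the resisting moment is provided by the undrained shear strength acting along the arc:
M_R = c_u·L_a·R = 52·8.00·7.5 = 3120.0 kN·m/m
M_D = W·d = 282·3.23 = 910.9 kN·m/m
FS = M_R / M_D = 3120.0 / 910.9 = 3.425

FS = 3.43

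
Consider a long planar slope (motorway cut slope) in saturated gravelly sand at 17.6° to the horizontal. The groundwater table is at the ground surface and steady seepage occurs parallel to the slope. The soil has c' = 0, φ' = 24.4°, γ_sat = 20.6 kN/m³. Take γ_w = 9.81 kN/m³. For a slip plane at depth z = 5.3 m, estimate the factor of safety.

With seepage parallel to the slope and the water table at the surface, the effective normal stress on the slip plane uses the buoyant unit weight γ' = γ_sat − γ_w while the driving shear stress uses γ_sat:
FS = [c' + γ' z cos²β tanφ'] / [γ_sat z sinβ cosβ]
(For c' = 0 this reduces to FS = (γ'/γ_sat)·tanφ'/tanβ.)
γ' = 20.6 − 9.81 = 10.79 kN/m³
Numerator = 0.0 + 10.79·5.3·cos²17.6°·tan24.4° = 0.0 + 10.79·5.3·0.9086·0.4536 = 23.569 kPa
Denominator = 20.6·5.3·sin17.6°·cos17.6° = 20.6·5.3·0.3024·0.9532 = 31.467 kPa
FS = 23.569 / 31.467 = 0.749

FS = 0.75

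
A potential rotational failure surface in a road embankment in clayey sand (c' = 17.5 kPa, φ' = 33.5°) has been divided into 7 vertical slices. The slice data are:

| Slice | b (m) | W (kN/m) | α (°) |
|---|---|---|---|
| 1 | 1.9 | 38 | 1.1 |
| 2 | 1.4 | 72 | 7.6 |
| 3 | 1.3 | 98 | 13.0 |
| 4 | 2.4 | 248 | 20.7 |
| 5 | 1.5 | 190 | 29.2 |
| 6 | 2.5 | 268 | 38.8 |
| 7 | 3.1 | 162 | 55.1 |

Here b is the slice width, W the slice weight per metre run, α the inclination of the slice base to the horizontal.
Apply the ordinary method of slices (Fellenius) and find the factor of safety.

FS = 1.76

Ordinary method of slices: FS = Σ[c'·Δl_i + (W_i cosα_i)·tanφ'] / Σ W_i sinα_i, with Δl_i = b_i / cosα_i.
Slice 1: Δl = 1.9/cos1.1° = 1.900 m; N'_1 = 38·cos1.1° = 38.0; c'Δl = 33.26; W sinα = 0.7
Slice 2: Δl = 1.4/cos7.6° = 1.412 m; N'_2 = 72·cos7.6° = 71.4; c'Δl = 24.72; W sinα = 9.5
Slice 3: Δl = 1.3/cos13.0° = 1.334 m; N'_3 = 98·cos13.0° = 95.5; c'Δl = 23.35; W sinα = 22.0
Slice 4: Δl = 2.4/cos20.7° = 2.566 m; N'_4 = 248·cos20.7° = 232.0; c'Δl = 44.90; W sinα = 87.7
Slice 5: Δl = 1.5/cos29.2° = 1.718 m; N'_5 = 190·cos29.2° = 165.9; c'Δl = 30.07; W sinα = 92.7
Slice 6: Δl = 2.5/cos38.8° = 3.208 m; N'_6 = 268·cos38.8° = 208.9; c'Δl = 56.14; W sinα = 167.9
Slice 7: Δl = 3.1/cos55.1° = 5.418 m; N'_7 = 162·cos55.1° = 92.7; c'Δl = 94.82; W sinα = 132.9
Σc'Δl = 307.2 kN/m; ΣN' = 904.2 kN/m; ΣW sinα = 513.4 kN/m
Resisting = 307.2 + 904.2·tan33.5° = 307.2 + 598.5 = 905.8 kN/m
FS = 905.8 / 513.4 = 1.764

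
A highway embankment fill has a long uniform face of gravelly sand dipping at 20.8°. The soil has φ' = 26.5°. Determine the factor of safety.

For a dry cohesionless infinite slope the factor of safety is FS = tanφ' / tanβ.
FS = tan26.5° / tan20.8° = 0.4986 / 0.3799 = 1.313

FS = 1.31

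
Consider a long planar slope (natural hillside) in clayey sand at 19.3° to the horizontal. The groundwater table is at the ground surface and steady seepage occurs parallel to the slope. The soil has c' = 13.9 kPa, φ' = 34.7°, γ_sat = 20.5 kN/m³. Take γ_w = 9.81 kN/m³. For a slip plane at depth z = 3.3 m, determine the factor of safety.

FS = 1.69

With seepage parallel to the slope and the water table at the surface, the effective normal stress on the slip plane uses the buoyant unit weight γ' = γ_sat − γ_w while the driving shear stress uses γ_sat:
FS = [c' + γ' z cos²β tanφ'] / [γ_sat z sinβ cosβ]
γ' = 20.5 − 9.81 = 10.69 kN/m³
Numerator = 13.9 + 10.69·3.3·cos²19.3°·tan34.7° = 13.9 + 10.69·3.3·0.8908·0.6924 = 35.659 kPa
Denominator = 20.5·3.3·sin19.3°·cos19.3° = 20.5·3.3·0.3305·0.9438 = 21.103 kPa
FS = 35.659 / 21.103 = 1.690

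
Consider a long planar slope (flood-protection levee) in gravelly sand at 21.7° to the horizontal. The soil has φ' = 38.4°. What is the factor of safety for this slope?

FS = 1.99

For a dry cohesionless infinite slope the factor of safety is FS = tanφ' / tanβ.
FS = tan38.4° / tan21.7° = 0.7926 / 0.3979 = 1.992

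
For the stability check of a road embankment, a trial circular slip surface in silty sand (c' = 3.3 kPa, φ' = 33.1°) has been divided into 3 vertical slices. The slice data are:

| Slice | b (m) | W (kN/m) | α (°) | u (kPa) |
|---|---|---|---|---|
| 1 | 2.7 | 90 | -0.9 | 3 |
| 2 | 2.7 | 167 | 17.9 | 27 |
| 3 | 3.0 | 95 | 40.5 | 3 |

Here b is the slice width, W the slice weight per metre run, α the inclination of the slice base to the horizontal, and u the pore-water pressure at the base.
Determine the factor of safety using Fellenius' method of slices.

Ordinary method of slices: FS = Σ[c'·Δl_i + (W_i cosα_i − u_i·Δl_i)·tanφ'] / Σ W_i sinα_i, with Δl_i = b_i / cosα_i.
Slice 1: Δl = 2.7/cos(-0.9°) = 2.700 m; N'_1 = 90·cos(-0.9°) − 3·2.700 = 81.9; c'Δl = 8.91; W sinα = -1.4
Slice 2: Δl = 2.7/cos17.9° = 2.837 m; N'_2 = 167·cos17.9° − 27·2.837 = 82.3; c'Δl = 9.36; W sinα = 51.3
Slice 3: Δl = 3.0/cos40.5° = 3.945 m; N'_3 = 95·cos40.5° − 3·3.945 = 60.4; c'Δl = 13.02; W sinα = 61.7
Σc'Δl = 31.3 kN/m; ΣN' = 224.6 kN/m; ΣW sinα = 111.6 kN/m
Resisting = 31.3 + 224.6·tan33.1° = 31.3 + 146.4 = 177.7 kN/m
FS = 177.7 / 111.6 = 1.592

FS = 1.59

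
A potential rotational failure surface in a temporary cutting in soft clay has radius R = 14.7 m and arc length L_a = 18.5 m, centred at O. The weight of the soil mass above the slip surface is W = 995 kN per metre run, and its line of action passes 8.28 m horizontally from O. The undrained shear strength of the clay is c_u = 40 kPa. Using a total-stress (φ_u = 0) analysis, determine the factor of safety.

FS = 1.32

Taking moments about the centre O, the resisting moment is provided by the undrained shear strength acting along the arc:
M_R = c_u·L_a·R = 40·18.50·14.7 = 10878.0 kN·m/m
M_D = W·d = 995·8.28 = 8238.6 kN·m/m
FS = M_R / M_D = 10878.0 / 8238.6 = 1.320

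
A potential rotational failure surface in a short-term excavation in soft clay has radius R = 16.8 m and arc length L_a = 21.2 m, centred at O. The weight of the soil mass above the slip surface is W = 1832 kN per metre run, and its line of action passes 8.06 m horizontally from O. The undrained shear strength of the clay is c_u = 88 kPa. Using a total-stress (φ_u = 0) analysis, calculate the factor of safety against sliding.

FS = 2.12

Taking moments about the centre O, the resisting moment is provided by the undrained shear strength acting along the arc:
M_R = c_u·L_a·R = 88·21.20·16.8 = 31342.1 kN·m/m
M_D = W·d = 1832·8.06 = 14765.9 kN·m/m
FS = M_R / M_D = 31342.1 / 14765.9 = 2.123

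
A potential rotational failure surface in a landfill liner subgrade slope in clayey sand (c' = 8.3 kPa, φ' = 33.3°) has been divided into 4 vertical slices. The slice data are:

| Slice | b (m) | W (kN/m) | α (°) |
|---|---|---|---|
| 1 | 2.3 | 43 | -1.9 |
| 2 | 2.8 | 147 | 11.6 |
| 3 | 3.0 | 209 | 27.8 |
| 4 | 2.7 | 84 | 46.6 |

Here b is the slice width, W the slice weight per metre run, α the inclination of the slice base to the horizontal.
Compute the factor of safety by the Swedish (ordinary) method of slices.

Ordinary method of slices: FS = Σ[c'·Δl_i + (W_i cosα_i)·tanφ'] / Σ W_i sinα_i, with Δl_i = b_i / cosα_i.
Slice 1: Δl = 2.3/cos(-1.9°) = 2.301 m; N'_1 = 43·cos(-1.9°) = 43.0; c'Δl = 19.10; W sinα = -1.4
Slice 2: Δl = 2.8/cos11.6° = 2.858 m; N'_2 = 147·cos11.6° = 144.0; c'Δl = 23.72; W sinα = 29.6
Slice 3: Δl = 3.0/cos27.8° = 3.391 m; N'_3 = 209·cos27.8° = 184.9; c'Δl = 28.15; W sinα = 97.5
Slice 4: Δl = 2.7/cos46.6° = 3.930 m; N'_4 = 84·cos46.6° = 57.7; c'Δl = 32.62; W sinα = 61.0
Σc'Δl = 103.6 kN/m; ΣN' = 429.6 kN/m; ΣW sinα = 186.6 kN/m
Resisting = 103.6 + 429.6·tan33.3° = 103.6 + 282.2 = 385.8 kN/m
FS = 385.8 / 186.6 = 2.067

FS = 2.07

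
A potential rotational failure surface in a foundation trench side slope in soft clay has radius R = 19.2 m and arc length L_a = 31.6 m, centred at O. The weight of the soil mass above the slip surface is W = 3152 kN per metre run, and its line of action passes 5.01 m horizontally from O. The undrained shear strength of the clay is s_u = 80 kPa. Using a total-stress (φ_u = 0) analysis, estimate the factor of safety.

FS = 3.07

Taking moments about the centre O, the resisting moment is provided by the undrained shear strength acting along the arc:
M_R = s_u·L_a·R = 80·31.60·19.2 = 48537.6 kN·m/m
M_D = W·d = 3152·5.01 = 15791.5 kN·m/m
FS = M_R / M_D = 48537.6 / 15791.5 = 3.074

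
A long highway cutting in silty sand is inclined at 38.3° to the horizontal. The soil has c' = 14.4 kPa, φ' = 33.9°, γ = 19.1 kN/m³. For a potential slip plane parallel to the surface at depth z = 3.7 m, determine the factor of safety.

For an infinite slope with a slip plane parallel to the surface (no pore pressure): FS = [c' + γz cos²β tanφ'] / [γz sinβ cosβ].
γz = 19.1·3.7 = 70.67 kN/m²
Numerator = 14.4 + 70.67·cos²38.3°·tan33.9° = 14.4 + 70.67·0.6159·0.6720 = 43.647 kPa
Denominator = 70.67·sin38.3°·cos38.3° = 70.67·0.6198·0.7848 = 34.373 kPa
FS = 43.647 / 34.373 = 1.270

FS = 1.27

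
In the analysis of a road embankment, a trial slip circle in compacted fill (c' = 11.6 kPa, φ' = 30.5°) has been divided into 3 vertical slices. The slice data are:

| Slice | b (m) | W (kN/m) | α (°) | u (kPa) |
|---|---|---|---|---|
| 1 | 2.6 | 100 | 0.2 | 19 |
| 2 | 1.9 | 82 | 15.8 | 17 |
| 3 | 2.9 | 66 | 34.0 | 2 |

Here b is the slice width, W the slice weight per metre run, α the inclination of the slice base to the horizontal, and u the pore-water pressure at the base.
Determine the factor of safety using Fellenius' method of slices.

FS = 2.99

Ordinary method of slices: FS = Σ[c'·Δl_i + (W_i cosα_i − u_i·Δl_i)·tanφ'] / Σ W_i sinα_i, with Δl_i = b_i / cosα_i.
Slice 1: Δl = 2.6/cos0.2° = 2.600 m; N'_1 = 100·cos0.2° − 19·2.600 = 50.6; c'Δl = 30.16; W sinα = 0.3
Slice 2: Δl = 1.9/cos15.8° = 1.975 m; N'_2 = 82·cos15.8° − 17·1.975 = 45.3; c'Δl = 22.91; W sinα = 22.3
Slice 3: Δl = 2.9/cos34.0° = 3.498 m; N'_3 = 66·cos34.0° − 2·3.498 = 47.7; c'Δl = 40.58; W sinα = 36.9
Σc'Δl = 93.6 kN/m; ΣN' = 143.7 kN/m; ΣW sinα = 59.6 kN/m
Resisting = 93.6 + 143.7·tan30.5° = 93.6 + 84.6 = 178.3 kN/m
FS = 178.3 / 59.6 = 2.992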